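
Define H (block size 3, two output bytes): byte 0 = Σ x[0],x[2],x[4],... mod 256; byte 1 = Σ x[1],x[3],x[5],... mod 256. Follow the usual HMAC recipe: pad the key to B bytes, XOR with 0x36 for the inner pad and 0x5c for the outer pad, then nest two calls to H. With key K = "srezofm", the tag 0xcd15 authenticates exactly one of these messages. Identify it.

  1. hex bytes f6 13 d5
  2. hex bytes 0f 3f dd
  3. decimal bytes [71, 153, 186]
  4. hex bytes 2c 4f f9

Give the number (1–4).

4

Key "srezofm" = 73 72 65 7a 6f 66 6d is 7 bytes > B = 3, so hash it first: H(key) = b4 52, then zero-pad to 3 bytes: K' = b4 52 00.
K' ⊕ ipad = 82 64 36; K' ⊕ opad = e8 0e 5c.
m1: inner = H(82 64 36 f6 13 d5) = cb 2f; tag = H(e8 0e 5c cb 2f) = 73d9
m2: inner = H(82 64 36 0f 3f dd) = f7 50; tag = H(e8 0e 5c f7 50) = 9405
m3: inner = H(82 64 36 47 99 ba) = 51 65; tag = H(e8 0e 5c 51 65) = a95f
m4: inner = H(82 64 36 2c 4f f9) = 07 89; tag = H(e8 0e 5c 07 89) = cd15 ← matches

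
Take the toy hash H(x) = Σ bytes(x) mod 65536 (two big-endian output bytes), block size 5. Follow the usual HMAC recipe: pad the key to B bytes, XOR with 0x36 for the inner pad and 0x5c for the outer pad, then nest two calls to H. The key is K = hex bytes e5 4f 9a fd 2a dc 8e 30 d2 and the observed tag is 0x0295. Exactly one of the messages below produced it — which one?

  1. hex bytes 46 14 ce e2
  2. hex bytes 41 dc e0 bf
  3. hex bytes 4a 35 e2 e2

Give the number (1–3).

2

Key hex bytes e5 4f 9a fd 2a dc 8e 30 d2 is 9 bytes > B = 5, so hash it first: H(key) = 05 61, then zero-pad to 5 bytes: K' = 05 61 00 00 00.
K' ⊕ ipad = 33 57 36 36 36; K' ⊕ opad = 59 3d 5c 5c 5c.
m1: inner = H(33 57 36 36 36 46 14 ce e2) = 03 36; tag = H(59 3d 5c 5c 5c 03 36) = 01e3
m2: inner = H(33 57 36 36 36 41 dc e0 bf) = 03 e8; tag = H(59 3d 5c 5c 5c 03 e8) = 0295 ← matches
m3: inner = H(33 57 36 36 36 4a 35 e2 e2) = 03 6f; tag = H(59 3d 5c 5c 5c 03 6f) = 021c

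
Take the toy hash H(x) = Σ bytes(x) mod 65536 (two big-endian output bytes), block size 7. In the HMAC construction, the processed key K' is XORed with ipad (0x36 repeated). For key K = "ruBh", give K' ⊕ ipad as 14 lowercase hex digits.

4443745e363636

Key "ruBh" = 72 75 42 68 is 4 bytes ≤ B = 7; zero-pad to 7 bytes: K' = 72 75 42 68 00 00 00.
XOR each byte with 0x36: 72⊕36=44, 75⊕36=43, 42⊕36=74, 68⊕36=5e, 00⊕36=36, 00⊕36=36, 00⊕36=36.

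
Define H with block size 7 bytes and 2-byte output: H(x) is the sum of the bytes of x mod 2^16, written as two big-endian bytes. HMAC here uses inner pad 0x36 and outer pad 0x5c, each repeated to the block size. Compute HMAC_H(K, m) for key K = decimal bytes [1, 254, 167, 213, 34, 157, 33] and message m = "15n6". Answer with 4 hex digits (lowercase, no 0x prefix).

Key decimal bytes [1, 254, 167, 213, 34, 157, 33] = 01 fe a7 d5 22 9d 21 is exactly B = 7 bytes: K' = 01 fe a7 d5 22 9d 21.
K' ⊕ ipad = 37 c8 91 e3 14 ab 17.  K' ⊕ opad = 5d a2 fb 89 7e c1 7d.
Inner input = (K'⊕ipad) ∥ m = 37 c8 91 e3 14 ab 17 ∥ 31 35 6e 36.
Inner hash: sum = 55+200+145+227+20+171+23+49+53+110+54 = 1107 → 04 53.
Outer input = (K'⊕opad) ∥ inner = 5d a2 fb 89 7e c1 7d ∥ 04 53.
Outer hash (tag): sum = 93+162+251+137+126+193+125+4+83 = 1174 → 04 96.

0496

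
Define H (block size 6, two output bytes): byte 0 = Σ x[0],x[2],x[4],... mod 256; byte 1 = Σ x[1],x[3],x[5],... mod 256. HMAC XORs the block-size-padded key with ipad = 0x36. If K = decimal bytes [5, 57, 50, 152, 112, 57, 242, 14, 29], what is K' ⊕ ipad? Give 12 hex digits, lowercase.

802e36363636

Key decimal bytes [5, 57, 50, 152, 112, 57, 242, 14, 29] = 05 39 32 98 70 39 f2 0e 1d is 9 bytes > B = 6, so hash it first: H(key) = b6 18, then zero-pad to 6 bytes: K' = b6 18 00 00 00 00.
XOR each byte with 0x36: b6⊕36=80, 18⊕36=2e, 00⊕36=36, 00⊕36=36, 00⊕36=36, 00⊕36=36.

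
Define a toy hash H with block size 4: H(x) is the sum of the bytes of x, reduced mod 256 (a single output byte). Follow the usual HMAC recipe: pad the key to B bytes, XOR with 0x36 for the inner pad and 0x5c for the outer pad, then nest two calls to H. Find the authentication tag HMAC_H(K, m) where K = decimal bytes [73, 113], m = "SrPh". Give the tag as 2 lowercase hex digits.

a9

Key decimal bytes [73, 113] = 49 71 is 2 bytes ≤ B = 4; zero-pad to 4 bytes: K' = 49 71 00 00.
K' ⊕ ipad = 7f 47 36 36.  K' ⊕ opad = 15 2d 5c 5c.
Inner input = (K'⊕ipad) ∥ m = 7f 47 36 36 ∥ 53 72 50 68.
Inner hash: sum = 127+71+54+54+83+114+80+104 = 687; mod 256 = 175 → af.
Outer input = (K'⊕opad) ∥ inner = 15 2d 5c 5c ∥ af.
Outer hash (tag): sum = 21+45+92+92+175 = 425; mod 256 = 169 → a9.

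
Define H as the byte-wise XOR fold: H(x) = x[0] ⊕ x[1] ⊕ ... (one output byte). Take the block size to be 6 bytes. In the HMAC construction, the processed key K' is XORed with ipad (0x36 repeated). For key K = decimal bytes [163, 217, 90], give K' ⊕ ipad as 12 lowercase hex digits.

Key decimal bytes [163, 217, 90] = a3 d9 5a is 3 bytes ≤ B = 6; zero-pad to 6 bytes: K' = a3 d9 5a 00 00 00.
XOR each byte with 0x36: a3⊕36=95, d9⊕36=ef, 5a⊕36=6c, 00⊕36=36, 00⊕36=36, 00⊕36=36.

95ef6c363636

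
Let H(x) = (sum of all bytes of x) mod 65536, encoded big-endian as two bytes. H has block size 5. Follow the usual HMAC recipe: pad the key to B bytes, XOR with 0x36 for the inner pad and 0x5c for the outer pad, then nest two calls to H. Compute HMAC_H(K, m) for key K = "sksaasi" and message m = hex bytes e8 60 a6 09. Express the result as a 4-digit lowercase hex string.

Key "sksaasi" = 73 6b 73 61 61 73 69 is 7 bytes > B = 5, so hash it first: H(key) = 02 ef, then zero-pad to 5 bytes: K' = 02 ef 00 00 00.
K' ⊕ ipad = 34 d9 36 36 36.  K' ⊕ opad = 5e b3 5c 5c 5c.
Inner input = (K'⊕ipad) ∥ m = 34 d9 36 36 36 ∥ e8 60 a6 09.
Inner hash: sum = 52+217+54+54+54+232+96+166+9 = 934 → 03 a6.
Outer input = (K'⊕opad) ∥ inner = 5e b3 5c 5c 5c ∥ 03 a6.
Outer hash (tag): sum = 94+179+92+92+92+3+166 = 718 → 02 ce.

02ce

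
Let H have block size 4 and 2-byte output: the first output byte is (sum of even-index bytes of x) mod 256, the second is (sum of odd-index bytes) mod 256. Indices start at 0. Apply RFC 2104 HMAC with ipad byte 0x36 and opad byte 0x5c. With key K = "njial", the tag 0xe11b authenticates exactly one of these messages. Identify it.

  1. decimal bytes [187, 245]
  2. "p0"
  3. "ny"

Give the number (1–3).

1

Key "njial" = 6e 6a 69 61 6c is 5 bytes > B = 4, so hash it first: H(key) = 43 cb, then zero-pad to 4 bytes: K' = 43 cb 00 00.
K' ⊕ ipad = 75 fd 36 36; K' ⊕ opad = 1f 97 5c 5c.
m1: inner = H(75 fd 36 36 bb f5) = 66 28; tag = H(1f 97 5c 5c 66 28) = e11b ← matches
m2: inner = H(75 fd 36 36 70 30) = 1b 63; tag = H(1f 97 5c 5c 1b 63) = 9656
m3: inner = H(75 fd 36 36 6e 79) = 19 ac; tag = H(1f 97 5c 5c 19 ac) = 949f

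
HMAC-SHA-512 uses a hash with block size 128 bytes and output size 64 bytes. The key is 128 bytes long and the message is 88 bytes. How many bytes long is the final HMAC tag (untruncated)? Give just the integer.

The tag is one SHA-512 digest: 64 bytes.

64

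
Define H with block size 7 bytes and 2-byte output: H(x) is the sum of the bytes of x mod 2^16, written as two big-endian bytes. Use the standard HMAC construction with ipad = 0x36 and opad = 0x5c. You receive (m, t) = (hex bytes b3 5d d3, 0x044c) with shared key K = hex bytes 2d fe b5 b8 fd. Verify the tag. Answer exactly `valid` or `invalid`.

Key hex bytes 2d fe b5 b8 fd is 5 bytes ≤ B = 7; zero-pad to 7 bytes: K' = 2d fe b5 b8 fd 00 00.
K' ⊕ ipad = 1b c8 83 8e cb 36 36; K' ⊕ opad = 71 a2 e9 e4 a1 5c 5c.
Inner hash: sum = 27+200+131+142+203+54+54+179+93+211 = 1294 → 05 0e.
Outer hash (recomputed tag): sum = 113+162+233+228+161+92+92+5+14 = 1100 → 04 4c.
Recomputed tag = 044c; claimed = 044c → match.

valid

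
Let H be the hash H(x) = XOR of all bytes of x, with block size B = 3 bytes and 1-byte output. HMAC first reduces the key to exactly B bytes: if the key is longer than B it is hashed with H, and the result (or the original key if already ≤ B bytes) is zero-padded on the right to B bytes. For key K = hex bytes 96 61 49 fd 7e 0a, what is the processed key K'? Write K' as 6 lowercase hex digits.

|K| = 6 > B = 3, so first hash the key.
H(K): XOR 96⊕61⊕49⊕fd⊕7e⊕0a = 37.
Zero-pad H(K) = 37 to 3 bytes: K' = 37 00 00.

370000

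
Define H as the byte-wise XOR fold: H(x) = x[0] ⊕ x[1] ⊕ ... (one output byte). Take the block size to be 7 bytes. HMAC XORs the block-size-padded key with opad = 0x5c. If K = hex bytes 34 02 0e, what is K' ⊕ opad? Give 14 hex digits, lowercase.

685e525c5c5c5c

Key hex bytes 34 02 0e is 3 bytes ≤ B = 7; zero-pad to 7 bytes: K' = 34 02 0e 00 00 00 00.
XOR each byte with 0x5c: 34⊕5c=68, 02⊕5c=5e, 0e⊕5c=52, 00⊕5c=5c, 00⊕5c=5c, 00⊕5c=5c, 00⊕5c=5c.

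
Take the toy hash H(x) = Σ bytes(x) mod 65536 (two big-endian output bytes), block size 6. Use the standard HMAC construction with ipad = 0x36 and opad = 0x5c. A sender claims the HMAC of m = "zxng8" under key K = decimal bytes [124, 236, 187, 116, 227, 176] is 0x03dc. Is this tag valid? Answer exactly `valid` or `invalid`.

valid

Key decimal bytes [124, 236, 187, 116, 227, 176] = 7c ec bb 74 e3 b0 is exactly B = 6 bytes: K' = 7c ec bb 74 e3 b0.
K' ⊕ ipad = 4a da 8d 42 d5 86; K' ⊕ opad = 20 b0 e7 28 bf ec.
Inner hash: sum = 74+218+141+66+213+134+122+120+110+103+56 = 1357 → 05 4d.
Outer hash (recomputed tag): sum = 32+176+231+40+191+236+5+77 = 988 → 03 dc.
Recomputed tag = 03dc; claimed = 03dc → match.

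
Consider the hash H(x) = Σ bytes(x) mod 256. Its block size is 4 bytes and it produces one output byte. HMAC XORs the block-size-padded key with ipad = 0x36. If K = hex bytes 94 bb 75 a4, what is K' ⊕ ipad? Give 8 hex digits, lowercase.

Key hex bytes 94 bb 75 a4 is exactly B = 4 bytes: K' = 94 bb 75 a4.
XOR each byte with 0x36: 94⊕36=a2, bb⊕36=8d, 75⊕36=43, a4⊕36=92.

a28d4392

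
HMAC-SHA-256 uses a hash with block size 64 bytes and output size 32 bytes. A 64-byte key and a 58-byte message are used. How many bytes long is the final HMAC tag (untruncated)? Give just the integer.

The tag is one SHA-256 digest: 32 bytes.

32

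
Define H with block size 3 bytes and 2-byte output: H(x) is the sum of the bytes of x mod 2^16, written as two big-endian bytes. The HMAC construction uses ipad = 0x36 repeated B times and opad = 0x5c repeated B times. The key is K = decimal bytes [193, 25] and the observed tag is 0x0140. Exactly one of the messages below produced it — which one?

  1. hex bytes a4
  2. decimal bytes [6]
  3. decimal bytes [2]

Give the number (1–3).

Key decimal bytes [193, 25] = c1 19 is 2 bytes ≤ B = 3; zero-pad to 3 bytes: K' = c1 19 00.
K' ⊕ ipad = f7 2f 36; K' ⊕ opad = 9d 45 5c.
m1: inner = H(f7 2f 36 a4) = 02 00; tag = H(9d 45 5c 02 00) = 0140 ← matches
m2: inner = H(f7 2f 36 06) = 01 62; tag = H(9d 45 5c 01 62) = 01a1
m3: inner = H(f7 2f 36 02) = 01 5e; tag = H(9d 45 5c 01 5e) = 019d

1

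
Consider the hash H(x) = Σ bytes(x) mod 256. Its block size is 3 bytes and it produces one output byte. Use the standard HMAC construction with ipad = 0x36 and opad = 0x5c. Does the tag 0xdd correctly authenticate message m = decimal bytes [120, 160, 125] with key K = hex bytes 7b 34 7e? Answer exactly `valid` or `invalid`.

valid

Key hex bytes 7b 34 7e is exactly B = 3 bytes: K' = 7b 34 7e.
K' ⊕ ipad = 4d 02 48; K' ⊕ opad = 27 68 22.
Inner hash: sum = 77+2+72+120+160+125 = 556; mod 256 = 44 → 2c.
Outer hash (recomputed tag): sum = 39+104+34+44 = 221 → dd.
Recomputed tag = dd; claimed = dd → match.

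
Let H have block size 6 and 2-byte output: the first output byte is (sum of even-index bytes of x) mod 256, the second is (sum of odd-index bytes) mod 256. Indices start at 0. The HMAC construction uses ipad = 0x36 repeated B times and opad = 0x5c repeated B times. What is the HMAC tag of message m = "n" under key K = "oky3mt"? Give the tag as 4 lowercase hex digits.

fa72

Key "oky3mt" = 6f 6b 79 33 6d 74 is exactly B = 6 bytes: K' = 6f 6b 79 33 6d 74.
K' ⊕ ipad = 59 5d 4f 05 5b 42.  K' ⊕ opad = 33 37 25 6f 31 28.
Inner input = (K'⊕ipad) ∥ m = 59 5d 4f 05 5b 42 ∥ 6e.
Inner hash: even-index sum = 369 mod 256 = 113; odd-index sum = 164 mod 256 = 164 → 71 a4.
Outer input = (K'⊕opad) ∥ inner = 33 37 25 6f 31 28 ∥ 71 a4.
Outer hash (tag): even-index sum = 250 mod 256 = 250; odd-index sum = 370 mod 256 = 114 → fa 72.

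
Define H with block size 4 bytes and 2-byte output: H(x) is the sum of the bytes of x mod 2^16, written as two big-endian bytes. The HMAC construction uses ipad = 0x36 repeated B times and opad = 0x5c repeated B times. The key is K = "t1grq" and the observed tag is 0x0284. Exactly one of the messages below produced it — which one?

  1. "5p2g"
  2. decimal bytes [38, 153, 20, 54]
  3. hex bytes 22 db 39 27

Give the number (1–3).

Key "t1grq" = 74 31 67 72 71 is 5 bytes > B = 4, so hash it first: H(key) = 01 ef, then zero-pad to 4 bytes: K' = 01 ef 00 00.
K' ⊕ ipad = 37 d9 36 36; K' ⊕ opad = 5d b3 5c 5c.
m1: inner = H(37 d9 36 36 35 70 32 67) = 02 ba; tag = H(5d b3 5c 5c 02 ba) = 0284 ← matches
m2: inner = H(37 d9 36 36 26 99 14 36) = 02 85; tag = H(5d b3 5c 5c 02 85) = 024f
m3: inner = H(37 d9 36 36 22 db 39 27) = 02 d9; tag = H(5d b3 5c 5c 02 d9) = 02a3

1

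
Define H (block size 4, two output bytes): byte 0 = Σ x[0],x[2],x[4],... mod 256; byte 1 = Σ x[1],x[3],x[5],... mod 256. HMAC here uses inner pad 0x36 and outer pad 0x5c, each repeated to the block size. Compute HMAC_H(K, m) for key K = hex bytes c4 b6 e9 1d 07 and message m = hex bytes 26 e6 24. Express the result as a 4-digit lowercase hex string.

Key hex bytes c4 b6 e9 1d 07 is 5 bytes > B = 4, so hash it first: H(key) = b4 d3, then zero-pad to 4 bytes: K' = b4 d3 00 00.
K' ⊕ ipad = 82 e5 36 36.  K' ⊕ opad = e8 8f 5c 5c.
Inner input = (K'⊕ipad) ∥ m = 82 e5 36 36 ∥ 26 e6 24.
Inner hash: even-index sum = 258 mod 256 = 2; odd-index sum = 513 mod 256 = 1 → 02 01.
Outer input = (K'⊕opad) ∥ inner = e8 8f 5c 5c ∥ 02 01.
Outer hash (tag): even-index sum = 326 mod 256 = 70; odd-index sum = 236 mod 256 = 236 → 46 ec.

46ec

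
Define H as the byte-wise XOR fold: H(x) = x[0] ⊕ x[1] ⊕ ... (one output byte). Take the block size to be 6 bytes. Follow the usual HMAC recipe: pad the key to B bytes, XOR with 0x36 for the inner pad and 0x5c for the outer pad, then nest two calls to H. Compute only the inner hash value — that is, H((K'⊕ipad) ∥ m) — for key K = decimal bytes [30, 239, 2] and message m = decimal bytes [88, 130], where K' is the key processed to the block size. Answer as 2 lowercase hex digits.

Key decimal bytes [30, 239, 2] = 1e ef 02 is 3 bytes ≤ B = 6; zero-pad to 6 bytes: K' = 1e ef 02 00 00 00.
K' ⊕ ipad = 28 d9 34 36 36 36.
Inner input = 28 d9 34 36 36 36 ∥ 58 82.
Inner hash: XOR 28⊕d9⊕34⊕36⊕36⊕36⊕58⊕82 = 29.

29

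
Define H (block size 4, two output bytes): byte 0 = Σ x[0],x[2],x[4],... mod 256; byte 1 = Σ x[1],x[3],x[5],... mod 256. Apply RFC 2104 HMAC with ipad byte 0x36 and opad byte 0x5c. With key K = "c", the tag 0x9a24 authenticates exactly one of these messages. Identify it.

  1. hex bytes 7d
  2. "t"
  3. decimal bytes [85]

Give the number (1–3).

2

Key "c" = 63 is 1 byte ≤ B = 4; zero-pad to 4 bytes: K' = 63 00 00 00.
K' ⊕ ipad = 55 36 36 36; K' ⊕ opad = 3f 5c 5c 5c.
m1: inner = H(55 36 36 36 7d) = 08 6c; tag = H(3f 5c 5c 5c 08 6c) = a324
m2: inner = H(55 36 36 36 74) = ff 6c; tag = H(3f 5c 5c 5c ff 6c) = 9a24 ← matches
m3: inner = H(55 36 36 36 55) = e0 6c; tag = H(3f 5c 5c 5c e0 6c) = 7b24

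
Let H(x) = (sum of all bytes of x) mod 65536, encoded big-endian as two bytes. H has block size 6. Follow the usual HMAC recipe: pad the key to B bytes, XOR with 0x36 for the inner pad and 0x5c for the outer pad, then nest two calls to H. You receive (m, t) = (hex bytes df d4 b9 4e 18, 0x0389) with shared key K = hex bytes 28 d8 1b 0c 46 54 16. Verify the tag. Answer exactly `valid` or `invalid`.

invalid

Key hex bytes 28 d8 1b 0c 46 54 16 is 7 bytes > B = 6, so hash it first: H(key) = 01 d7, then zero-pad to 6 bytes: K' = 01 d7 00 00 00 00.
K' ⊕ ipad = 37 e1 36 36 36 36; K' ⊕ opad = 5d 8b 5c 5c 5c 5c.
Inner hash: sum = 55+225+54+54+54+54+223+212+185+78+24 = 1218 → 04 c2.
Outer hash (recomputed tag): sum = 93+139+92+92+92+92+4+194 = 798 → 03 1e.
Recomputed tag = 031e; claimed = 0389 → mismatch.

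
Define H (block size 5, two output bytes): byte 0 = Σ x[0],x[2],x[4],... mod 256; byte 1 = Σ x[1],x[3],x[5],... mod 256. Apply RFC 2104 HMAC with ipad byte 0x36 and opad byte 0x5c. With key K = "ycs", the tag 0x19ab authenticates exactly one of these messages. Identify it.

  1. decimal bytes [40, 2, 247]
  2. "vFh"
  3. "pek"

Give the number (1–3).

2

Key "ycs" = 79 63 73 is 3 bytes ≤ B = 5; zero-pad to 5 bytes: K' = 79 63 73 00 00.
K' ⊕ ipad = 4f 55 45 36 36; K' ⊕ opad = 25 3f 2f 5c 5c.
m1: inner = H(4f 55 45 36 36 28 02 f7) = cc aa; tag = H(25 3f 2f 5c 5c cc aa) = 5a67
m2: inner = H(4f 55 45 36 36 76 46 68) = 10 69; tag = H(25 3f 2f 5c 5c 10 69) = 19ab ← matches
m3: inner = H(4f 55 45 36 36 70 65 6b) = 2f 66; tag = H(25 3f 2f 5c 5c 2f 66) = 16ca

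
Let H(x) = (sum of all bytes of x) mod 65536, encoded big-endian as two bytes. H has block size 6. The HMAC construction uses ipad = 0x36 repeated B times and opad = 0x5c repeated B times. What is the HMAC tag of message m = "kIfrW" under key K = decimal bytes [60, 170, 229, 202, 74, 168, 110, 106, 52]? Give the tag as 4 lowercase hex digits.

032c

Key decimal bytes [60, 170, 229, 202, 74, 168, 110, 106, 52] = 3c aa e5 ca 4a a8 6e 6a 34 is 9 bytes > B = 6, so hash it first: H(key) = 04 93, then zero-pad to 6 bytes: K' = 04 93 00 00 00 00.
K' ⊕ ipad = 32 a5 36 36 36 36.  K' ⊕ opad = 58 cf 5c 5c 5c 5c.
Inner input = (K'⊕ipad) ∥ m = 32 a5 36 36 36 36 ∥ 6b 49 66 72 57.
Inner hash: sum = 50+165+54+54+54+54+107+73+102+114+87 = 914 → 03 92.
Outer input = (K'⊕opad) ∥ inner = 58 cf 5c 5c 5c 5c ∥ 03 92.
Outer hash (tag): sum = 88+207+92+92+92+92+3+146 = 812 → 03 2c.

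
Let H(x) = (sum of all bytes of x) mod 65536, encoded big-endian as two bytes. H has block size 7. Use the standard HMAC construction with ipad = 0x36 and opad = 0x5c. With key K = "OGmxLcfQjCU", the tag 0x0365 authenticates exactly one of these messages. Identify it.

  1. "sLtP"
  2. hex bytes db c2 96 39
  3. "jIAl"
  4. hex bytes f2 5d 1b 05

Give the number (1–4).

3

Key "OGmxLcfQjCU" = 4f 47 6d 78 4c 63 66 51 6a 43 55 is 11 bytes > B = 7, so hash it first: H(key) = 03 e3, then zero-pad to 7 bytes: K' = 03 e3 00 00 00 00 00.
K' ⊕ ipad = 35 d5 36 36 36 36 36; K' ⊕ opad = 5f bf 5c 5c 5c 5c 5c.
m1: inner = H(35 d5 36 36 36 36 36 73 4c 74 50) = 03 9b; tag = H(5f bf 5c 5c 5c 5c 5c 03 9b) = 0388
m2: inner = H(35 d5 36 36 36 36 36 db c2 96 39) = 04 84; tag = H(5f bf 5c 5c 5c 5c 5c 04 84) = 0372
m3: inner = H(35 d5 36 36 36 36 36 6a 49 41 6c) = 03 78; tag = H(5f bf 5c 5c 5c 5c 5c 03 78) = 0365 ← matches
m4: inner = H(35 d5 36 36 36 36 36 f2 5d 1b 05) = 03 87; tag = H(5f bf 5c 5c 5c 5c 5c 03 87) = 0374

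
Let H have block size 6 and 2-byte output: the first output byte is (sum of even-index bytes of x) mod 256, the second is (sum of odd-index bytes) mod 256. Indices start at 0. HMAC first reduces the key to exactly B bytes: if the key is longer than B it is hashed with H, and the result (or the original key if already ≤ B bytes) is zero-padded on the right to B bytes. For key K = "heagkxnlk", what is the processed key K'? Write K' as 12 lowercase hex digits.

|K| = 9 > B = 6, so first hash the key.
H(K): even-index sum = 525 mod 256 = 13; odd-index sum = 432 mod 256 = 176 → 0d b0.
Zero-pad H(K) = 0d b0 to 6 bytes: K' = 0d b0 00 00 00 00.

0db000000000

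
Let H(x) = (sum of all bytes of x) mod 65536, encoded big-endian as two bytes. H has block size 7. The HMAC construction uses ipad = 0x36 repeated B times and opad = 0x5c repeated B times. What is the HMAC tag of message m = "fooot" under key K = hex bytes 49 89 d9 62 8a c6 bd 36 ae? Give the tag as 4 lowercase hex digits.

02f9

Key hex bytes 49 89 d9 62 8a c6 bd 36 ae is 9 bytes > B = 7, so hash it first: H(key) = 04 fe, then zero-pad to 7 bytes: K' = 04 fe 00 00 00 00 00.
K' ⊕ ipad = 32 c8 36 36 36 36 36.  K' ⊕ opad = 58 a2 5c 5c 5c 5c 5c.
Inner input = (K'⊕ipad) ∥ m = 32 c8 36 36 36 36 36 ∥ 66 6f 6f 6f 74.
Inner hash: sum = 50+200+54+54+54+54+54+102+111+111+111+116 = 1071 → 04 2f.
Outer input = (K'⊕opad) ∥ inner = 58 a2 5c 5c 5c 5c 5c ∥ 04 2f.
Outer hash (tag): sum = 88+162+92+92+92+92+92+4+47 = 761 → 02 f9.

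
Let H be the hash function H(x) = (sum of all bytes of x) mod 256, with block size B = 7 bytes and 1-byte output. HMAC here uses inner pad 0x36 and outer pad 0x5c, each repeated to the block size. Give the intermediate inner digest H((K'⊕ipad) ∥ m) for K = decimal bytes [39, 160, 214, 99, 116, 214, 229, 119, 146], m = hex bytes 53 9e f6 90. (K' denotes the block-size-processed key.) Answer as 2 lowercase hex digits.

c9

Key decimal bytes [39, 160, 214, 99, 116, 214, 229, 119, 146] = 27 a0 d6 63 74 d6 e5 77 92 is 9 bytes > B = 7, so hash it first: H(key) = 38, then zero-pad to 7 bytes: K' = 38 00 00 00 00 00 00.
K' ⊕ ipad = 0e 36 36 36 36 36 36.
Inner input = 0e 36 36 36 36 36 36 ∥ 53 9e f6 90.
Inner hash: sum = 14+54+54+54+54+54+54+83+158+246+144 = 969; mod 256 = 201 → c9.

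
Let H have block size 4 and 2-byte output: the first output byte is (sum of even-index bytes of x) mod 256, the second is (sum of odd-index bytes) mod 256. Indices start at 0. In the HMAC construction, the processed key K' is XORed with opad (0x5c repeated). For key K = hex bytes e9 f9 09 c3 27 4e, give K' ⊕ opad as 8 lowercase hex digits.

45565c5c

Key hex bytes e9 f9 09 c3 27 4e is 6 bytes > B = 4, so hash it first: H(key) = 19 0a, then zero-pad to 4 bytes: K' = 19 0a 00 00.
XOR each byte with 0x5c: 19⊕5c=45, 0a⊕5c=56, 00⊕5c=5c, 00⊕5c=5c.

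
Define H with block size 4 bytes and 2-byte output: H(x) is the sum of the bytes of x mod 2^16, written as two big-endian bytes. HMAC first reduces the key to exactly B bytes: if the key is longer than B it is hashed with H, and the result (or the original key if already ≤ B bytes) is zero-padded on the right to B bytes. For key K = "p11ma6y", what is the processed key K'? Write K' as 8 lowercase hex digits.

|K| = 7 > B = 4, so first hash the key.
H(K): sum = 112+49+49+109+97+54+121 = 591 → 02 4f.
Zero-pad H(K) = 02 4f to 4 bytes: K' = 02 4f 00 00.

024f0000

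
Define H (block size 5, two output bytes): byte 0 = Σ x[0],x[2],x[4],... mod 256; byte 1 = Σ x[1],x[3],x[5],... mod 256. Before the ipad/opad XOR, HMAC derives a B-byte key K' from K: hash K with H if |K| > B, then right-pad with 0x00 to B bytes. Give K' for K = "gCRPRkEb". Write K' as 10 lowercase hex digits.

|K| = 8 > B = 5, so first hash the key.
H(K): even-index sum = 336 mod 256 = 80; odd-index sum = 352 mod 256 = 96 → 50 60.
Zero-pad H(K) = 50 60 to 5 bytes: K' = 50 60 00 00 00.

5060000000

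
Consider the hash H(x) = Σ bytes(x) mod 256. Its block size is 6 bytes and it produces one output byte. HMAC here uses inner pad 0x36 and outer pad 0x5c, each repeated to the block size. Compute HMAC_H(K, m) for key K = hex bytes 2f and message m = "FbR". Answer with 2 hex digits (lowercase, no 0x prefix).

60

Key hex bytes 2f is 1 byte ≤ B = 6; zero-pad to 6 bytes: K' = 2f 00 00 00 00 00.
K' ⊕ ipad = 19 36 36 36 36 36.  K' ⊕ opad = 73 5c 5c 5c 5c 5c.
Inner input = (K'⊕ipad) ∥ m = 19 36 36 36 36 36 ∥ 46 62 52.
Inner hash: sum = 25+54+54+54+54+54+70+98+82 = 545; mod 256 = 33 → 21.
Outer input = (K'⊕opad) ∥ inner = 73 5c 5c 5c 5c 5c ∥ 21.
Outer hash (tag): sum = 115+92+92+92+92+92+33 = 608; mod 256 = 96 → 60.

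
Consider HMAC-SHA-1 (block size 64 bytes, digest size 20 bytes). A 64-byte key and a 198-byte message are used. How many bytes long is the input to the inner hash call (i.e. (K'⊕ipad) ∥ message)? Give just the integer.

262

Key is 64 ≤ 64 bytes, zero-padded: |K'| = 64.
Inner input = (K'⊕ipad) ∥ m → 64 + 198 = 262 bytes.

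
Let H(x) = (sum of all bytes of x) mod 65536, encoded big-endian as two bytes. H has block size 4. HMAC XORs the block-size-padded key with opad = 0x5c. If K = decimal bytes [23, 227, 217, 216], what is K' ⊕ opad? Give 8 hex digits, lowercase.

4bbf8584

Key decimal bytes [23, 227, 217, 216] = 17 e3 d9 d8 is exactly B = 4 bytes: K' = 17 e3 d9 d8.
XOR each byte with 0x5c: 17⊕5c=4b, e3⊕5c=bf, d9⊕5c=85, d8⊕5c=84.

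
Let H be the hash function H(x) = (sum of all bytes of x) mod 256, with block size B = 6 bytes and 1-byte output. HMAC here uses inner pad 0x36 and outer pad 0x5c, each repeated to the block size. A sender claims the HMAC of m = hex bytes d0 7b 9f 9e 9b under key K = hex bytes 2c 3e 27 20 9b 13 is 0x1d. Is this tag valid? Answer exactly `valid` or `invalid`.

valid

Key hex bytes 2c 3e 27 20 9b 13 is exactly B = 6 bytes: K' = 2c 3e 27 20 9b 13.
K' ⊕ ipad = 1a 08 11 16 ad 25; K' ⊕ opad = 70 62 7b 7c c7 4f.
Inner hash: sum = 26+8+17+22+173+37+208+123+159+158+155 = 1086; mod 256 = 62 → 3e.
Outer hash (recomputed tag): sum = 112+98+123+124+199+79+62 = 797; mod 256 = 29 → 1d.
Recomputed tag = 1d; claimed = 1d → match.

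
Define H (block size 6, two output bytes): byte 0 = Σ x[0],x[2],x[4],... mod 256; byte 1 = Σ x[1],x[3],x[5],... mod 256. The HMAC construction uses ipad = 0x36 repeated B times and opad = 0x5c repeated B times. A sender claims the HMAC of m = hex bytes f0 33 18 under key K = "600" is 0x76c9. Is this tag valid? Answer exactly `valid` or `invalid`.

valid

Key "600" = 36 30 30 is 3 bytes ≤ B = 6; zero-pad to 6 bytes: K' = 36 30 30 00 00 00.
K' ⊕ ipad = 00 06 06 36 36 36; K' ⊕ opad = 6a 6c 6c 5c 5c 5c.
Inner hash: even-index sum = 324 mod 256 = 68; odd-index sum = 165 mod 256 = 165 → 44 a5.
Outer hash (recomputed tag): even-index sum = 374 mod 256 = 118; odd-index sum = 457 mod 256 = 201 → 76 c9.
Recomputed tag = 76c9; claimed = 76c9 → match.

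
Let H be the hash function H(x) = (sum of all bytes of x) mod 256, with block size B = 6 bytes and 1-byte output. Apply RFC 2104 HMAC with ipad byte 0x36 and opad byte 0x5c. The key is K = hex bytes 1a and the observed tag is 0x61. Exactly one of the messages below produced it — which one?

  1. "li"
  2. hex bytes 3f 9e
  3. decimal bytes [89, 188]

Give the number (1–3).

Key hex bytes 1a is 1 byte ≤ B = 6; zero-pad to 6 bytes: K' = 1a 00 00 00 00 00.
K' ⊕ ipad = 2c 36 36 36 36 36; K' ⊕ opad = 46 5c 5c 5c 5c 5c.
m1: inner = H(2c 36 36 36 36 36 6c 69) = 0f; tag = H(46 5c 5c 5c 5c 5c 0f) = 21
m2: inner = H(2c 36 36 36 36 36 3f 9e) = 17; tag = H(46 5c 5c 5c 5c 5c 17) = 29
m3: inner = H(2c 36 36 36 36 36 59 bc) = 4f; tag = H(46 5c 5c 5c 5c 5c 4f) = 61 ← matches

3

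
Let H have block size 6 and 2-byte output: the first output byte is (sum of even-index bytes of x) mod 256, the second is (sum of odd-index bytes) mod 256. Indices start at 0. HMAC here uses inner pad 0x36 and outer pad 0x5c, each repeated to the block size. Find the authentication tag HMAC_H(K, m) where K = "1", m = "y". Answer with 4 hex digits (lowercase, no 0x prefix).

11b6

Key "1" = 31 is 1 byte ≤ B = 6; zero-pad to 6 bytes: K' = 31 00 00 00 00 00.
K' ⊕ ipad = 07 36 36 36 36 36.  K' ⊕ opad = 6d 5c 5c 5c 5c 5c.
Inner input = (K'⊕ipad) ∥ m = 07 36 36 36 36 36 ∥ 79.
Inner hash: even-index sum = 236 mod 256 = 236; odd-index sum = 162 mod 256 = 162 → ec a2.
Outer input = (K'⊕opad) ∥ inner = 6d 5c 5c 5c 5c 5c ∥ ec a2.
Outer hash (tag): even-index sum = 529 mod 256 = 17; odd-index sum = 438 mod 256 = 182 → 11 b6.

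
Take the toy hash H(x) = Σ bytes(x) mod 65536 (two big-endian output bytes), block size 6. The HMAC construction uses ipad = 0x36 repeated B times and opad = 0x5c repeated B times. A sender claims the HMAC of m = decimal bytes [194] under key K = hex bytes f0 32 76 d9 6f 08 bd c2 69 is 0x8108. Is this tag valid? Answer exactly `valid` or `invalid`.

invalid

Key hex bytes f0 32 76 d9 6f 08 bd c2 69 is 9 bytes > B = 6, so hash it first: H(key) = 04 d0, then zero-pad to 6 bytes: K' = 04 d0 00 00 00 00.
K' ⊕ ipad = 32 e6 36 36 36 36; K' ⊕ opad = 58 8c 5c 5c 5c 5c.
Inner hash: sum = 50+230+54+54+54+54+194 = 690 → 02 b2.
Outer hash (recomputed tag): sum = 88+140+92+92+92+92+2+178 = 776 → 03 08.
Recomputed tag = 0308; claimed = 8108 → mismatch.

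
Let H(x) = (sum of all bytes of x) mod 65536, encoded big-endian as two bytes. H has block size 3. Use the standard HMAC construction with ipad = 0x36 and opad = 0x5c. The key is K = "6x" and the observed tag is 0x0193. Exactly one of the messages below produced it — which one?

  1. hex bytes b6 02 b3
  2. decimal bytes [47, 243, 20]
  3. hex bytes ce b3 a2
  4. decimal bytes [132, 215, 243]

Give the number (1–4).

Key "6x" = 36 78 is 2 bytes ≤ B = 3; zero-pad to 3 bytes: K' = 36 78 00.
K' ⊕ ipad = 00 4e 36; K' ⊕ opad = 6a 24 5c.
m1: inner = H(00 4e 36 b6 02 b3) = 01 ef; tag = H(6a 24 5c 01 ef) = 01da
m2: inner = H(00 4e 36 2f f3 14) = 01 ba; tag = H(6a 24 5c 01 ba) = 01a5
m3: inner = H(00 4e 36 ce b3 a2) = 02 a7; tag = H(6a 24 5c 02 a7) = 0193 ← matches
m4: inner = H(00 4e 36 84 d7 f3) = 02 d2; tag = H(6a 24 5c 02 d2) = 01be

3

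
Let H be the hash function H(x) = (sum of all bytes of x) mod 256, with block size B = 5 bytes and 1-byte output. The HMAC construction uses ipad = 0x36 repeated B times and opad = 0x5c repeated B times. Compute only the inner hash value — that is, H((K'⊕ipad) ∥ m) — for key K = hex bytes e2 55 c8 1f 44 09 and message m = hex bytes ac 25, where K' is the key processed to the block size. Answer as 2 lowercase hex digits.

Key hex bytes e2 55 c8 1f 44 09 is 6 bytes > B = 5, so hash it first: H(key) = 6b, then zero-pad to 5 bytes: K' = 6b 00 00 00 00.
K' ⊕ ipad = 5d 36 36 36 36.
Inner input = 5d 36 36 36 36 ∥ ac 25.
Inner hash: sum = 93+54+54+54+54+172+37 = 518; mod 256 = 6 → 06.

06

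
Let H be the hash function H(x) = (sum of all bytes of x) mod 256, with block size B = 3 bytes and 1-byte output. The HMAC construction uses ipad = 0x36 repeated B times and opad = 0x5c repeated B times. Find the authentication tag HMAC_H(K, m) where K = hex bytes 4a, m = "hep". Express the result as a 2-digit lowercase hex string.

Key hex bytes 4a is 1 byte ≤ B = 3; zero-pad to 3 bytes: K' = 4a 00 00.
K' ⊕ ipad = 7c 36 36.  K' ⊕ opad = 16 5c 5c.
Inner input = (K'⊕ipad) ∥ m = 7c 36 36 ∥ 68 65 70.
Inner hash: sum = 124+54+54+104+101+112 = 549; mod 256 = 37 → 25.
Outer input = (K'⊕opad) ∥ inner = 16 5c 5c ∥ 25.
Outer hash (tag): sum = 22+92+92+37 = 243 → f3.

f3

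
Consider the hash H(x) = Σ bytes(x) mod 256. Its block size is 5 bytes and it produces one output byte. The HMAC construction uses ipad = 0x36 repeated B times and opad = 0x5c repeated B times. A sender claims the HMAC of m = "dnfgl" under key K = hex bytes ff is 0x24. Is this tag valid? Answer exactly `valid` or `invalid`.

Key hex bytes ff is 1 byte ≤ B = 5; zero-pad to 5 bytes: K' = ff 00 00 00 00.
K' ⊕ ipad = c9 36 36 36 36; K' ⊕ opad = a3 5c 5c 5c 5c.
Inner hash: sum = 201+54+54+54+54+100+110+102+103+108 = 940; mod 256 = 172 → ac.
Outer hash (recomputed tag): sum = 163+92+92+92+92+172 = 703; mod 256 = 191 → bf.
Recomputed tag = bf; claimed = 24 → mismatch.

invalid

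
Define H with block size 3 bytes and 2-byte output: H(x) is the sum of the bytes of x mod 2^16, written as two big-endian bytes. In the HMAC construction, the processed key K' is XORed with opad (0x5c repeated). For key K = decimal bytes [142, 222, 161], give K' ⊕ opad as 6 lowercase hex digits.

Key decimal bytes [142, 222, 161] = 8e de a1 is exactly B = 3 bytes: K' = 8e de a1.
XOR each byte with 0x5c: 8e⊕5c=d2, de⊕5c=82, a1⊕5c=fd.

d282fd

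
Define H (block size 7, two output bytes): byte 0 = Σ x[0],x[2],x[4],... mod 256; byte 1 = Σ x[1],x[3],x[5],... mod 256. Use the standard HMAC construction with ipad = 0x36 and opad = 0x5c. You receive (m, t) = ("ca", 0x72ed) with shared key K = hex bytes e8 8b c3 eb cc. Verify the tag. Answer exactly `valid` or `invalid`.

invalid

Key hex bytes e8 8b c3 eb cc is 5 bytes ≤ B = 7; zero-pad to 7 bytes: K' = e8 8b c3 eb cc 00 00.
K' ⊕ ipad = de bd f5 dd fa 36 36; K' ⊕ opad = b4 d7 9f b7 90 5c 5c.
Inner hash: even-index sum = 868 mod 256 = 100; odd-index sum = 563 mod 256 = 51 → 64 33.
Outer hash (recomputed tag): even-index sum = 626 mod 256 = 114; odd-index sum = 590 mod 256 = 78 → 72 4e.
Recomputed tag = 724e; claimed = 72ed → mismatch.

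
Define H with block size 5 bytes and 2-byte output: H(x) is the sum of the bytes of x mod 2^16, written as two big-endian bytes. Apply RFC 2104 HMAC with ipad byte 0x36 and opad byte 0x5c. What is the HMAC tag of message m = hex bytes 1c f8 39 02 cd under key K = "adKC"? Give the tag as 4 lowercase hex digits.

Key "adKC" = 61 64 4b 43 is 4 bytes ≤ B = 5; zero-pad to 5 bytes: K' = 61 64 4b 43 00.
K' ⊕ ipad = 57 52 7d 75 36.  K' ⊕ opad = 3d 38 17 1f 5c.
Inner input = (K'⊕ipad) ∥ m = 57 52 7d 75 36 ∥ 1c f8 39 02 cd.
Inner hash: sum = 87+82+125+117+54+28+248+57+2+205 = 1005 → 03 ed.
Outer input = (K'⊕opad) ∥ inner = 3d 38 17 1f 5c ∥ 03 ed.
Outer hash (tag): sum = 61+56+23+31+92+3+237 = 503 → 01 f7.

01f7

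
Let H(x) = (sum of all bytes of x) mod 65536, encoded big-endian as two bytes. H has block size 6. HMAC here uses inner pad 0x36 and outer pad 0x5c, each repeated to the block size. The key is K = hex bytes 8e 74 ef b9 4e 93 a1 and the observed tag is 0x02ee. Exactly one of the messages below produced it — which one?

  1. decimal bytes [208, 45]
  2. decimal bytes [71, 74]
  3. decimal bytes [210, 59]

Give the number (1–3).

Key hex bytes 8e 74 ef b9 4e 93 a1 is 7 bytes > B = 6, so hash it first: H(key) = 04 2c, then zero-pad to 6 bytes: K' = 04 2c 00 00 00 00.
K' ⊕ ipad = 32 1a 36 36 36 36; K' ⊕ opad = 58 70 5c 5c 5c 5c.
m1: inner = H(32 1a 36 36 36 36 d0 2d) = 02 21; tag = H(58 70 5c 5c 5c 5c 02 21) = 025b
m2: inner = H(32 1a 36 36 36 36 47 4a) = 01 b5; tag = H(58 70 5c 5c 5c 5c 01 b5) = 02ee ← matches
m3: inner = H(32 1a 36 36 36 36 d2 3b) = 02 31; tag = H(58 70 5c 5c 5c 5c 02 31) = 026b

2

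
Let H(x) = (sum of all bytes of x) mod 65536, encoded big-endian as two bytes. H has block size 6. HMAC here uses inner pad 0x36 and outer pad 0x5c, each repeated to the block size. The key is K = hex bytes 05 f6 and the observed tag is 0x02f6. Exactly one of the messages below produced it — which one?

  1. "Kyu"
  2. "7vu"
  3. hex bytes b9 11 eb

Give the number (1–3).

Key hex bytes 05 f6 is 2 bytes ≤ B = 6; zero-pad to 6 bytes: K' = 05 f6 00 00 00 00.
K' ⊕ ipad = 33 c0 36 36 36 36; K' ⊕ opad = 59 aa 5c 5c 5c 5c.
m1: inner = H(33 c0 36 36 36 36 4b 79 75) = 03 04; tag = H(59 aa 5c 5c 5c 5c 03 04) = 027a
m2: inner = H(33 c0 36 36 36 36 37 76 75) = 02 ed; tag = H(59 aa 5c 5c 5c 5c 02 ed) = 0362
m3: inner = H(33 c0 36 36 36 36 b9 11 eb) = 03 80; tag = H(59 aa 5c 5c 5c 5c 03 80) = 02f6 ← matches

3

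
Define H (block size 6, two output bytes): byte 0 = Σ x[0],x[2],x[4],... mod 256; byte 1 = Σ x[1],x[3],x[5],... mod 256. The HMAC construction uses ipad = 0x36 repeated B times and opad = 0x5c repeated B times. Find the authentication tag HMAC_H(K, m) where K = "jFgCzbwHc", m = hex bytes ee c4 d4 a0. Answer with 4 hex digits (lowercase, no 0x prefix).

72fc

Key "jFgCzbwHc" = 6a 46 67 43 7a 62 77 48 63 is 9 bytes > B = 6, so hash it first: H(key) = 25 33, then zero-pad to 6 bytes: K' = 25 33 00 00 00 00.
K' ⊕ ipad = 13 05 36 36 36 36.  K' ⊕ opad = 79 6f 5c 5c 5c 5c.
Inner input = (K'⊕ipad) ∥ m = 13 05 36 36 36 36 ∥ ee c4 d4 a0.
Inner hash: even-index sum = 577 mod 256 = 65; odd-index sum = 469 mod 256 = 213 → 41 d5.
Outer input = (K'⊕opad) ∥ inner = 79 6f 5c 5c 5c 5c ∥ 41 d5.
Outer hash (tag): even-index sum = 370 mod 256 = 114; odd-index sum = 508 mod 256 = 252 → 72 fc.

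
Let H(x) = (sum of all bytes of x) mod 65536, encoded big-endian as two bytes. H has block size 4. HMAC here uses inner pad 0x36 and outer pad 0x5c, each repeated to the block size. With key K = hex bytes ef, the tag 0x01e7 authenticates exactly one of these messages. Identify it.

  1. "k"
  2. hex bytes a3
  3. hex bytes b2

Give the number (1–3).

2

Key hex bytes ef is 1 byte ≤ B = 4; zero-pad to 4 bytes: K' = ef 00 00 00.
K' ⊕ ipad = d9 36 36 36; K' ⊕ opad = b3 5c 5c 5c.
m1: inner = H(d9 36 36 36 6b) = 01 e6; tag = H(b3 5c 5c 5c 01 e6) = 02ae
m2: inner = H(d9 36 36 36 a3) = 02 1e; tag = H(b3 5c 5c 5c 02 1e) = 01e7 ← matches
m3: inner = H(d9 36 36 36 b2) = 02 2d; tag = H(b3 5c 5c 5c 02 2d) = 01f6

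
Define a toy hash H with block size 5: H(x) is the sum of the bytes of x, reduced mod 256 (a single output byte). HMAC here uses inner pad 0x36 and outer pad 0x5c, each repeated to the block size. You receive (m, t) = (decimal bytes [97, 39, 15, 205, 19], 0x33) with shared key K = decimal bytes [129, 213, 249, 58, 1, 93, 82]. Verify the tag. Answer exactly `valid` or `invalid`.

valid

Key decimal bytes [129, 213, 249, 58, 1, 93, 82] = 81 d5 f9 3a 01 5d 52 is 7 bytes > B = 5, so hash it first: H(key) = 39, then zero-pad to 5 bytes: K' = 39 00 00 00 00.
K' ⊕ ipad = 0f 36 36 36 36; K' ⊕ opad = 65 5c 5c 5c 5c.
Inner hash: sum = 15+54+54+54+54+97+39+15+205+19 = 606; mod 256 = 94 → 5e.
Outer hash (recomputed tag): sum = 101+92+92+92+92+94 = 563; mod 256 = 51 → 33.
Recomputed tag = 33; claimed = 33 → match.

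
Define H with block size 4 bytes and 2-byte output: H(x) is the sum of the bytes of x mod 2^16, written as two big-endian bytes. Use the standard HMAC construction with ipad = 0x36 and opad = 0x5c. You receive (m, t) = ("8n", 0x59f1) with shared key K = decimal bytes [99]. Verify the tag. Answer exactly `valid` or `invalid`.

invalid

Key decimal bytes [99] = 63 is 1 byte ≤ B = 4; zero-pad to 4 bytes: K' = 63 00 00 00.
K' ⊕ ipad = 55 36 36 36; K' ⊕ opad = 3f 5c 5c 5c.
Inner hash: sum = 85+54+54+54+56+110 = 413 → 01 9d.
Outer hash (recomputed tag): sum = 63+92+92+92+1+157 = 497 → 01 f1.
Recomputed tag = 01f1; claimed = 59f1 → mismatch.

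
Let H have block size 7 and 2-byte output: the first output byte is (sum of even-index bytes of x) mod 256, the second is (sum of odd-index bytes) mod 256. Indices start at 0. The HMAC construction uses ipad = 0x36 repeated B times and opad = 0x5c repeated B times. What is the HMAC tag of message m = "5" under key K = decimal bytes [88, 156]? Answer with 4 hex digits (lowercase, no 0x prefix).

6388

Key decimal bytes [88, 156] = 58 9c is 2 bytes ≤ B = 7; zero-pad to 7 bytes: K' = 58 9c 00 00 00 00 00.
K' ⊕ ipad = 6e aa 36 36 36 36 36.  K' ⊕ opad = 04 c0 5c 5c 5c 5c 5c.
Inner input = (K'⊕ipad) ∥ m = 6e aa 36 36 36 36 36 ∥ 35.
Inner hash: even-index sum = 272 mod 256 = 16; odd-index sum = 331 mod 256 = 75 → 10 4b.
Outer input = (K'⊕opad) ∥ inner = 04 c0 5c 5c 5c 5c 5c ∥ 10 4b.
Outer hash (tag): even-index sum = 355 mod 256 = 99; odd-index sum = 392 mod 256 = 136 → 63 88.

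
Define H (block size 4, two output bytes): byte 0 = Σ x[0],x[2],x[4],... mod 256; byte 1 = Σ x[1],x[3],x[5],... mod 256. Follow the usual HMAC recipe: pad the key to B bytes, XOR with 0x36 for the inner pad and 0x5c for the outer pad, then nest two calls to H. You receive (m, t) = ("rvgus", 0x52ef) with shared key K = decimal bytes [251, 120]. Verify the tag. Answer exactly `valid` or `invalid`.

Key decimal bytes [251, 120] = fb 78 is 2 bytes ≤ B = 4; zero-pad to 4 bytes: K' = fb 78 00 00.
K' ⊕ ipad = cd 4e 36 36; K' ⊕ opad = a7 24 5c 5c.
Inner hash: even-index sum = 591 mod 256 = 79; odd-index sum = 367 mod 256 = 111 → 4f 6f.
Outer hash (recomputed tag): even-index sum = 338 mod 256 = 82; odd-index sum = 239 mod 256 = 239 → 52 ef.
Recomputed tag = 52ef; claimed = 52ef → match.

valid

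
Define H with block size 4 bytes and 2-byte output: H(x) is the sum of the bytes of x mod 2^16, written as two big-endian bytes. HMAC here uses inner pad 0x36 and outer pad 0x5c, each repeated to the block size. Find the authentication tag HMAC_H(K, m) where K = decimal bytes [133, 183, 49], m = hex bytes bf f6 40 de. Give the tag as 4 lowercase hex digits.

02d5

Key decimal bytes [133, 183, 49] = 85 b7 31 is 3 bytes ≤ B = 4; zero-pad to 4 bytes: K' = 85 b7 31 00.
K' ⊕ ipad = b3 81 07 36.  K' ⊕ opad = d9 eb 6d 5c.
Inner input = (K'⊕ipad) ∥ m = b3 81 07 36 ∥ bf f6 40 de.
Inner hash: sum = 179+129+7+54+191+246+64+222 = 1092 → 04 44.
Outer input = (K'⊕opad) ∥ inner = d9 eb 6d 5c ∥ 04 44.
Outer hash (tag): sum = 217+235+109+92+4+68 = 725 → 02 d5.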